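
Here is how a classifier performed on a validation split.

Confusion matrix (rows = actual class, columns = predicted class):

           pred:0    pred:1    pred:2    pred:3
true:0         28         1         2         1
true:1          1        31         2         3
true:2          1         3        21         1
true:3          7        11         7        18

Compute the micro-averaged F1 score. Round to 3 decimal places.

Micro-averaging pools counts across classes: ΣTP=98, ΣFP=40, ΣFN=40.
Micro-F1 score = 2·TP/(2·TP+FP+FN) on pooled counts = 0.710 (equals overall accuracy in single-label multiclass).

0.710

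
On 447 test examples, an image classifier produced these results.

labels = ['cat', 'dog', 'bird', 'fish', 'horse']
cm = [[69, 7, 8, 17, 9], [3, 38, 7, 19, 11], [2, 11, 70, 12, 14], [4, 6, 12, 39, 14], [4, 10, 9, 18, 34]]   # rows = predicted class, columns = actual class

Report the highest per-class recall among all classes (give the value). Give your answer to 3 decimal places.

Per-class recall (TP/(TP+FN)):
  cat: TP=69, FN=3+2+4+4=13 → 69/82 = 0.8415
  dog: TP=38, FN=7+11+6+10=34 → 38/72 = 0.5278
  bird: TP=70, FN=8+7+12+9=36 → 70/106 = 0.6604
  fish: TP=39, FN=17+19+12+18=66 → 39/105 = 0.3714
  horse: TP=34, FN=9+11+14+14=48 → 34/82 = 0.4146
Highest is class 'cat' with recall = 0.841.

0.841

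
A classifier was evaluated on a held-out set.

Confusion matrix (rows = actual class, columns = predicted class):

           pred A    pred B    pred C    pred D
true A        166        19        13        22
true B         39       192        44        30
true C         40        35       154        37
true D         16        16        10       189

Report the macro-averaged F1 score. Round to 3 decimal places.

0.686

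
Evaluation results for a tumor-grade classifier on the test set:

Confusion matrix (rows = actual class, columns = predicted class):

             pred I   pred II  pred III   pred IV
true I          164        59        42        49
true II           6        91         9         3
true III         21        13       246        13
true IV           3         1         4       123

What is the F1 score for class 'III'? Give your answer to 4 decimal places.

0.8283

Take TP from the diagonal, FP from the rest of the 'III' prediction marginal, FN from the rest of the 'III' actual marginal.
F1 score = 2·TP/(2·TP+FP+FN).
III: TP=246, FP=42+9+4=55, FN=21+13+13=47 → 492/594 = 0.82828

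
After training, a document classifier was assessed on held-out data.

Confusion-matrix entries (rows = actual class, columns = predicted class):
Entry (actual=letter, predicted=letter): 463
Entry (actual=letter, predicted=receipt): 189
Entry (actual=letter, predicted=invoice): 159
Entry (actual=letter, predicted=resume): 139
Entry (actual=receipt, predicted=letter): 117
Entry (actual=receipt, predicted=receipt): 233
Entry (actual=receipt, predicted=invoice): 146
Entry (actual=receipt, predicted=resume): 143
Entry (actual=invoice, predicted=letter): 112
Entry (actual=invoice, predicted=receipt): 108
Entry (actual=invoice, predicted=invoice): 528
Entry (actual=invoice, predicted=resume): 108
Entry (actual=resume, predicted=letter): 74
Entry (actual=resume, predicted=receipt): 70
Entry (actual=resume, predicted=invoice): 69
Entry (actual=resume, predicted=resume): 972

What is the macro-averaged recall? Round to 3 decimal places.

0.572

Per-class recall (TP/(TP+FN)):
  letter: TP=463, FN=189+159+139=487 → 463/950 = 0.4874
  receipt: TP=233, FN=117+146+143=406 → 233/639 = 0.3646
  invoice: TP=528, FN=112+108+108=328 → 528/856 = 0.6168
  resume: TP=972, FN=74+70+69=213 → 972/1185 = 0.8203
Macro-recall = mean = (0.4874 + 0.3646 + 0.6168 + 0.8203) / 4 = 0.572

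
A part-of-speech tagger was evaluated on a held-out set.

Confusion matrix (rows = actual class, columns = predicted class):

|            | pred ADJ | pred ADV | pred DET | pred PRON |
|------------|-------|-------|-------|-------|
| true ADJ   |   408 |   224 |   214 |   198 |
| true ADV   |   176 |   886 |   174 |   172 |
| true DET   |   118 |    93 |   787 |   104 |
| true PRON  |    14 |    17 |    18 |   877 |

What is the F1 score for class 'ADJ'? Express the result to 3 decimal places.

0.464

Treat 'ADJ' as positive and all other classes as negative.
F1 score = 2·TP/(2·TP+FP+FN).
ADJ: TP=408, FP=176+118+14=308, FN=224+214+198=636 → 816/1760 = 0.4636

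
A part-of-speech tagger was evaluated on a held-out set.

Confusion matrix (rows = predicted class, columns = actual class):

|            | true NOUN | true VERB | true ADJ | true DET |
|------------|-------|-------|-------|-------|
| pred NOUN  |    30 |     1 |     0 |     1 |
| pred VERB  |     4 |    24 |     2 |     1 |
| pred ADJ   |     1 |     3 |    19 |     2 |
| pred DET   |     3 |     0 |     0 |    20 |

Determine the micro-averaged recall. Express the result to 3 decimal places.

Micro-averaging pools counts across classes: ΣTP=93, ΣFP=18, ΣFN=18.
Micro-recall = TP/(TP+FN) on pooled counts = 0.838 (equals overall accuracy in single-label multiclass).

0.838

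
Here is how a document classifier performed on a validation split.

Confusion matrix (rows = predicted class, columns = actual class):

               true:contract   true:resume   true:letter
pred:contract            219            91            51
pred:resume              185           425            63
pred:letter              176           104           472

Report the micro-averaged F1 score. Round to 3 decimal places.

Micro-averaging pools counts across classes: ΣTP=1116, ΣFP=670, ΣFN=670.
Micro-F1 score = 2·TP/(2·TP+FP+FN) on pooled counts = 0.625 (equals overall accuracy in single-label multiclass).

0.625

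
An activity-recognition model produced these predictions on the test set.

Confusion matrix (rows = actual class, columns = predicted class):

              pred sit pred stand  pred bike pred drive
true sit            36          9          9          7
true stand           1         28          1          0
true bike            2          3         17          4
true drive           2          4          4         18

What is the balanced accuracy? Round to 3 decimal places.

Balanced accuracy = mean of per-class recall.
  sit: recall = 36/61 = 0.5902
  stand: recall = 28/30 = 0.9333
  bike: recall = 17/26 = 0.6538
  drive: recall = 18/28 = 0.6429
Mean = (0.5902 + 0.9333 + 0.6538 + 0.6429) / 4 = 0.705

0.705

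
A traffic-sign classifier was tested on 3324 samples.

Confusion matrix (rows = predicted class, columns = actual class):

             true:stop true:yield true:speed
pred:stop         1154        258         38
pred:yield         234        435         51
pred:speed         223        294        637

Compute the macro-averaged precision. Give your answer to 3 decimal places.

0.651

Per-class precision (TP/(TP+FP)):
  stop: TP=1154, FP=258+38=296 → 1154/1450 = 0.7959
  yield: TP=435, FP=234+51=285 → 435/720 = 0.6042
  speed: TP=637, FP=223+294=517 → 637/1154 = 0.5520
Macro-precision = mean = (0.7959 + 0.6042 + 0.5520) / 3 = 0.651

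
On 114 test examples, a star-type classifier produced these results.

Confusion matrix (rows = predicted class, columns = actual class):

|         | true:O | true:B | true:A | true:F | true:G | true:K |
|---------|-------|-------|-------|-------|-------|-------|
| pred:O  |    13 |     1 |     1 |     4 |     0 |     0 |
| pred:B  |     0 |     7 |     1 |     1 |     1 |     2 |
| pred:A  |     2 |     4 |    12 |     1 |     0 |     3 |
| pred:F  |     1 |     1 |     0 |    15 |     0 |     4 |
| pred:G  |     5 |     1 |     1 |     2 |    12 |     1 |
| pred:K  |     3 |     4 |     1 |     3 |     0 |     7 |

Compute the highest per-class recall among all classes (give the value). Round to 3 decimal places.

0.923

Per-class recall (TP/(TP+FN)):
  O: TP=13, FN=0+2+1+5+3=11 → 13/24 = 0.5417
  B: TP=7, FN=1+4+1+1+4=11 → 7/18 = 0.3889
  A: TP=12, FN=1+1+0+1+1=4 → 12/16 = 0.7500
  F: TP=15, FN=4+1+1+2+3=11 → 15/26 = 0.5769
  G: TP=12, FN=0+1+0+0+0=1 → 12/13 = 0.9231
  K: TP=7, FN=0+2+3+4+1=10 → 7/17 = 0.4118
Highest is class 'G' with recall = 0.923.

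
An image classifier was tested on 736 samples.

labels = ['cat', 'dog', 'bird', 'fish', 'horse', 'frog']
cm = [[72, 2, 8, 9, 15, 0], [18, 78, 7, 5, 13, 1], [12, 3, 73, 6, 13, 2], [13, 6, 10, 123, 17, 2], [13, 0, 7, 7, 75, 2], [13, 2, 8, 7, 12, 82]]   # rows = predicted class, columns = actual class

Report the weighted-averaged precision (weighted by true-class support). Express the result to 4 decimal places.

0.6875

Per-class precision (TP/(TP+FP)):
  cat: TP=72, FP=2+8+9+15+0=34 → 72/106 = 0.67925
  dog: TP=78, FP=18+7+5+13+1=44 → 78/122 = 0.63934
  bird: TP=73, FP=12+3+6+13+2=36 → 73/109 = 0.66972
  fish: TP=123, FP=13+6+10+17+2=48 → 123/171 = 0.71930
  horse: TP=75, FP=13+0+7+7+2=29 → 75/104 = 0.72115
  frog: TP=82, FP=13+2+8+7+12=42 → 82/124 = 0.66129
Weighted-precision = Σ (supportᵢ/N)·precisionᵢ with N=736: (141/736)·0.67925 + (91/736)·0.63934 + (113/736)·0.66972 + (157/736)·0.71930 + (145/736)·0.72115 + (89/736)·0.66129 = 0.6875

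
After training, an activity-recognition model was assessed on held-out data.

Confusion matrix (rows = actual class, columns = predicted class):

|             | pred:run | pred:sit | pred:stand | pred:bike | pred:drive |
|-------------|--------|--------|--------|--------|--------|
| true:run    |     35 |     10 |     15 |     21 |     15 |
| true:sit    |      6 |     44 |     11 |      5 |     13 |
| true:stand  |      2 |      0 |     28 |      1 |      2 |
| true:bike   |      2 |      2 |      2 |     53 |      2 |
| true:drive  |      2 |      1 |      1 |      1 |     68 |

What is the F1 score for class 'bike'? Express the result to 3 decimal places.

F1 score = 2·TP/(2·TP+FP+FN).
bike: TP=53, FP=21+5+1+1=28, FN=2+2+2+2=8 → 106/142 = 0.7465

0.746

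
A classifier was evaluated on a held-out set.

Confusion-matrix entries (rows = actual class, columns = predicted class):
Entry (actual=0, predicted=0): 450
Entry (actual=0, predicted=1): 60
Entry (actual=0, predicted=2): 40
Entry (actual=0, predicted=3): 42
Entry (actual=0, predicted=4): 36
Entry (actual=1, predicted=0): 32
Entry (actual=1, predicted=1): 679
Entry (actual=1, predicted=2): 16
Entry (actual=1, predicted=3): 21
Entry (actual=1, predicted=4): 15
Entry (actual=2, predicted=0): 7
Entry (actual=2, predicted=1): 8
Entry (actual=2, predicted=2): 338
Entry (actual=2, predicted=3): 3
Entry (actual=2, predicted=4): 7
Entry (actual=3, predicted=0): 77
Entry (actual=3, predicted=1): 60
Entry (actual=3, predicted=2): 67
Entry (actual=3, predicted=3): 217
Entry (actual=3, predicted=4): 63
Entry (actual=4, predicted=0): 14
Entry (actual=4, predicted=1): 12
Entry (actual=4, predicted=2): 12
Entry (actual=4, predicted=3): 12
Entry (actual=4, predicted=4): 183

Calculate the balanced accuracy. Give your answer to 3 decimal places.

0.754

Balanced accuracy = mean of per-class recall.
  0: recall = 450/628 = 0.7166
  1: recall = 679/763 = 0.8899
  2: recall = 338/363 = 0.9311
  3: recall = 217/484 = 0.4483
  4: recall = 183/233 = 0.7854
Mean = (0.7166 + 0.8899 + 0.9311 + 0.4483 + 0.7854) / 5 = 0.754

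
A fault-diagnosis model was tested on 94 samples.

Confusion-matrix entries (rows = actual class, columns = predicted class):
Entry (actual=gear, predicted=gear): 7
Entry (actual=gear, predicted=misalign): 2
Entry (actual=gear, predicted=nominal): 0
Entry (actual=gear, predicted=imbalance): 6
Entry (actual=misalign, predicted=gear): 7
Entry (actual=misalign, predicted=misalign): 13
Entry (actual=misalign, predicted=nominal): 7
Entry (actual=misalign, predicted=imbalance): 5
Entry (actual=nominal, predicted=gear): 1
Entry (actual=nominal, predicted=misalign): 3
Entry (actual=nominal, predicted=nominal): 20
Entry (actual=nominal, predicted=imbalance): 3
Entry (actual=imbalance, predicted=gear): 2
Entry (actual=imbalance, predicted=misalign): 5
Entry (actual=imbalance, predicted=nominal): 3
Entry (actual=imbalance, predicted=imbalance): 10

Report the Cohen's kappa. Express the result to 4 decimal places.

0.3690

Observed agreement pₒ = trace/N = 50/94 = 0.53191
Expected agreement pₑ = Σ (rowᵢ·colᵢ)/N² = (15·17 + 32·23 + 27·30 + 20·24)/94² = 0.25815
κ = (pₒ − pₑ)/(1 − pₑ) = (0.53191 − 0.25815)/(1 − 0.25815) = 0.3690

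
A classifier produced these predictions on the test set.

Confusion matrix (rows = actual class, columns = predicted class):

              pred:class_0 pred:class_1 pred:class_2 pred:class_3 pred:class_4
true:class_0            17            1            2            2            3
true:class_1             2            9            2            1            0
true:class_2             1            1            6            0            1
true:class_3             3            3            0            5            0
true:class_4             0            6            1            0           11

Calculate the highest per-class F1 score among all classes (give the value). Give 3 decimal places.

0.708

Per-class F1 score (2·TP/(2·TP+FP+FN)):
  class_0: TP=17, FP=2+1+3+0=6, FN=1+2+2+3=8 → 34/48 = 0.7083
  class_1: TP=9, FP=1+1+3+6=11, FN=2+2+1+0=5 → 18/34 = 0.5294
  class_2: TP=6, FP=2+2+0+1=5, FN=1+1+0+1=3 → 12/20 = 0.6000
  class_3: TP=5, FP=2+1+0+0=3, FN=3+3+0+0=6 → 10/19 = 0.5263
  class_4: TP=11, FP=3+0+1+0=4, FN=0+6+1+0=7 → 22/33 = 0.6667
Highest is class 'class_0' with F1 score = 0.708.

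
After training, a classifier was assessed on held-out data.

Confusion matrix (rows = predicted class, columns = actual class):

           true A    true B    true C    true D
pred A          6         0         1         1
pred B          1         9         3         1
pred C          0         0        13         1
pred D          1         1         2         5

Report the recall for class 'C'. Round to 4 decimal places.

0.6842

Treat 'C' as positive and all other classes as negative.
recall = TP/(TP+FN).
C: TP=13, FN=1+3+2=6 → 13/19 = 0.68421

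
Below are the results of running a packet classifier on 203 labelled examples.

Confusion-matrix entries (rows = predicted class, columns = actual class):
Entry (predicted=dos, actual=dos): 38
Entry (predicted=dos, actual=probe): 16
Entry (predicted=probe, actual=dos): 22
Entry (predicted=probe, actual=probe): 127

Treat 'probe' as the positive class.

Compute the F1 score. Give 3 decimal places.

Precision = TP/(TP+FP) = 127/149 = 0.8523
Recall = TP/(TP+FN) = 127/143 = 0.8881
F1 = 2·TP/(2·TP+FP+FN) = 254/292 = 0.870

0.870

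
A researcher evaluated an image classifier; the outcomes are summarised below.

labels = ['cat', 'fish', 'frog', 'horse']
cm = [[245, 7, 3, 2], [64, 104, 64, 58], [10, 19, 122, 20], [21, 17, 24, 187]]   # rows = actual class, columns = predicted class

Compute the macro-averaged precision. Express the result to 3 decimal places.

0.675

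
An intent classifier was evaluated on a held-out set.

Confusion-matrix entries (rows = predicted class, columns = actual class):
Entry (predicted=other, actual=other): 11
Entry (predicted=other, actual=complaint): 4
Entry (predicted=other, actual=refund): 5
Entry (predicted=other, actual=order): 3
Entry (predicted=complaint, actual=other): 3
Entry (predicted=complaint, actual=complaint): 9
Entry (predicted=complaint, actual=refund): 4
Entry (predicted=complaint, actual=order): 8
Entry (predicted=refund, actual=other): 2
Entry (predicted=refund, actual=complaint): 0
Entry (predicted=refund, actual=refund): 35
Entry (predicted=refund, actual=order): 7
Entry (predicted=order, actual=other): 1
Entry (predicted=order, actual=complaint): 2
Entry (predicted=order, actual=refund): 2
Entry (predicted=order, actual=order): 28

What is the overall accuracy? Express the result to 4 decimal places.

0.6694

Accuracy = trace / total = (11+9+35+28=83) / 124 = 83/124 = 0.6694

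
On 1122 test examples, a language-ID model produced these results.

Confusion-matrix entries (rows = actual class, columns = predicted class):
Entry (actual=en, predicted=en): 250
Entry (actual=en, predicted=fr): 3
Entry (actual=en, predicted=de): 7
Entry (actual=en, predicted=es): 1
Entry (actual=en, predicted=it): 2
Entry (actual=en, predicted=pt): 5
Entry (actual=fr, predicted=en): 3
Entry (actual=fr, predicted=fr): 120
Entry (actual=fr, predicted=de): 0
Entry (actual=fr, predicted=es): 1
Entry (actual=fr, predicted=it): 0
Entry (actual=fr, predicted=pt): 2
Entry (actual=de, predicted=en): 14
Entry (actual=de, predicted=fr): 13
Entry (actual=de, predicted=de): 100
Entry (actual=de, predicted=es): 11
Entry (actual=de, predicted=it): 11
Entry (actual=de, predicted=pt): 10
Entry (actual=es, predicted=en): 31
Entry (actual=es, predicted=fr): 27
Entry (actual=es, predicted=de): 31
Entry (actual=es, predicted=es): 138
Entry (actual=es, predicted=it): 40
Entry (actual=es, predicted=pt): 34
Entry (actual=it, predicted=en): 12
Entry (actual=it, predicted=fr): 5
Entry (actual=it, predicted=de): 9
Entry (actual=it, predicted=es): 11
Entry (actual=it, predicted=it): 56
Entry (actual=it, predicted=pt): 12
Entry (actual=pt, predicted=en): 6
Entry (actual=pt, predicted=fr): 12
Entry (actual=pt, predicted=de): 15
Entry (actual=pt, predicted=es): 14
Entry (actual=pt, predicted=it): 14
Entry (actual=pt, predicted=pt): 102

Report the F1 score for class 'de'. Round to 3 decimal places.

One-vs-rest for 'de': TP = diagonal; FP = other classes predicted 'de'; FN = 'de' predicted as other.
F1 score = 2·TP/(2·TP+FP+FN).
de: TP=100, FP=7+0+31+9+15=62, FN=14+13+11+11+10=59 → 200/321 = 0.6231

0.623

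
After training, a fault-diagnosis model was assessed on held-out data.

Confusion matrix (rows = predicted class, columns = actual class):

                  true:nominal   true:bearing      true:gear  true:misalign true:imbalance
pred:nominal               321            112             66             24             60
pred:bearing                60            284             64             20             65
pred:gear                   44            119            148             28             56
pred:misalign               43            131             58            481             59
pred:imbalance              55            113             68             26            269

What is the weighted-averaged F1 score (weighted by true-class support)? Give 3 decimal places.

0.531

Per-class F1 score (2·TP/(2·TP+FP+FN)):
  nominal: TP=321, FP=112+66+24+60=262, FN=60+44+43+55=202 → 642/1106 = 0.5805
  bearing: TP=284, FP=60+64+20+65=209, FN=112+119+131+113=475 → 568/1252 = 0.4537
  gear: TP=148, FP=44+119+28+56=247, FN=66+64+58+68=256 → 296/799 = 0.3705
  misalign: TP=481, FP=43+131+58+59=291, FN=24+20+28+26=98 → 962/1351 = 0.7121
  imbalance: TP=269, FP=55+113+68+26=262, FN=60+65+56+59=240 → 538/1040 = 0.5173
Weighted-F1 score = Σ (supportᵢ/N)·F1 scoreᵢ with N=2774: (523/2774)·0.5805 + (759/2774)·0.4537 + (404/2774)·0.3705 + (579/2774)·0.7121 + (509/2774)·0.5173 = 0.531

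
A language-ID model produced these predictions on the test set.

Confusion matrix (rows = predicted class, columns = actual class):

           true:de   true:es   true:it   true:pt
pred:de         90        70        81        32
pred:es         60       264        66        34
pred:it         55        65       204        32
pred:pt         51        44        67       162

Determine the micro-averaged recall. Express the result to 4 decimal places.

0.5229

Micro-averaging pools counts across classes: ΣTP=720, ΣFP=657, ΣFN=657.
Micro-recall = TP/(TP+FN) on pooled counts = 0.5229 (equals overall accuracy in single-label multiclass).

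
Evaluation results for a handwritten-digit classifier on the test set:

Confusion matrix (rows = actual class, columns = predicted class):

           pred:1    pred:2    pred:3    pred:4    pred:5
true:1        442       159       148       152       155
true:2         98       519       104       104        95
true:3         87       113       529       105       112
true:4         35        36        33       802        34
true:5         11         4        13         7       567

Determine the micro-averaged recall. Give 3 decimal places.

Micro-averaging pools counts across classes: ΣTP=2859, ΣFP=1605, ΣFN=1605.
Micro-recall = TP/(TP+FN) on pooled counts = 0.640 (equals overall accuracy in single-label multiclass).

0.640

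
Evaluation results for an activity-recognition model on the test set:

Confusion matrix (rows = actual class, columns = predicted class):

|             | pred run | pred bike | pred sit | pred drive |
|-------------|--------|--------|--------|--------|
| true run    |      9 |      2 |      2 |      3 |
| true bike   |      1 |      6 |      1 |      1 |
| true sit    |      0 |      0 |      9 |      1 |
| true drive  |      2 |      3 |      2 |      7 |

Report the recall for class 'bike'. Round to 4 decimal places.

0.6667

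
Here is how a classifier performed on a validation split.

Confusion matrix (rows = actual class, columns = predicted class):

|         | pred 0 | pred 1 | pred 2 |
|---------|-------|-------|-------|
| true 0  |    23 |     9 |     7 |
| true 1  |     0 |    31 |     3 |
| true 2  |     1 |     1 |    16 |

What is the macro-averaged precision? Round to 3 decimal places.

0.777

Per-class precision (TP/(TP+FP)):
  0: TP=23, FP=0+1=1 → 23/24 = 0.9583
  1: TP=31, FP=9+1=10 → 31/41 = 0.7561
  2: TP=16, FP=7+3=10 → 16/26 = 0.6154
Macro-precision = mean = (0.9583 + 0.7561 + 0.6154) / 3 = 0.777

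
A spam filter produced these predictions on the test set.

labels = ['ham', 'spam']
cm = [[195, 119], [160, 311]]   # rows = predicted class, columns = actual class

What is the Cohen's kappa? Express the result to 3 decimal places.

0.275

Observed agreement pₒ = trace/N = 506/785 = 0.6446
Expected agreement pₑ = Σ (rowᵢ·colᵢ)/N² = (355·314 + 430·471)/785² = 0.5096
κ = (pₒ − pₑ)/(1 − pₑ) = (0.6446 − 0.5096)/(1 − 0.5096) = 0.275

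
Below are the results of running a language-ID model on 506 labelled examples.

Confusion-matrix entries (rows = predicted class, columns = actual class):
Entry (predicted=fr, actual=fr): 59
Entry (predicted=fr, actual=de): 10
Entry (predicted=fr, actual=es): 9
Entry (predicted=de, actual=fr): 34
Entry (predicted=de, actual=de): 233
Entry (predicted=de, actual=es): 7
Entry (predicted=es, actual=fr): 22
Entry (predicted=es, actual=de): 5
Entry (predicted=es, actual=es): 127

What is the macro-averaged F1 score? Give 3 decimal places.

Per-class F1 score (2·TP/(2·TP+FP+FN)):
  fr: TP=59, FP=10+9=19, FN=34+22=56 → 118/193 = 0.6114
  de: TP=233, FP=34+7=41, FN=10+5=15 → 466/522 = 0.8927
  es: TP=127, FP=22+5=27, FN=9+7=16 → 254/297 = 0.8552
Macro-F1 score = mean = (0.6114 + 0.8927 + 0.8552) / 3 = 0.786

0.786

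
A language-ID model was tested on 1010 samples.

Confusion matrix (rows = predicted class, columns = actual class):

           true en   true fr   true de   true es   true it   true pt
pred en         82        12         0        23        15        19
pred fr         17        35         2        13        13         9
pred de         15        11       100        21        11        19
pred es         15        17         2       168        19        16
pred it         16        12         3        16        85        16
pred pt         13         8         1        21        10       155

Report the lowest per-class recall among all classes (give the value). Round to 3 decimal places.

Per-class recall (TP/(TP+FN)):
  en: TP=82, FN=17+15+15+16+13=76 → 82/158 = 0.5190
  fr: TP=35, FN=12+11+17+12+8=60 → 35/95 = 0.3684
  de: TP=100, FN=0+2+2+3+1=8 → 100/108 = 0.9259
  es: TP=168, FN=23+13+21+16+21=94 → 168/262 = 0.6412
  it: TP=85, FN=15+13+11+19+10=68 → 85/153 = 0.5556
  pt: TP=155, FN=19+9+19+16+16=79 → 155/234 = 0.6624
Lowest is class 'fr' with recall = 0.368.

0.368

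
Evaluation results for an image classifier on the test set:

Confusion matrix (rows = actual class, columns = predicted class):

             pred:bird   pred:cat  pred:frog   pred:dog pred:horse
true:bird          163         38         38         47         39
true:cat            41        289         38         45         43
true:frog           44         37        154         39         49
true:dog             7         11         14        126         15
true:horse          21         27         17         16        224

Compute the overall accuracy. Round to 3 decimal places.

Accuracy = trace / total = (163+289+154+126+224=956) / 1582 = 956/1582 = 0.604

0.604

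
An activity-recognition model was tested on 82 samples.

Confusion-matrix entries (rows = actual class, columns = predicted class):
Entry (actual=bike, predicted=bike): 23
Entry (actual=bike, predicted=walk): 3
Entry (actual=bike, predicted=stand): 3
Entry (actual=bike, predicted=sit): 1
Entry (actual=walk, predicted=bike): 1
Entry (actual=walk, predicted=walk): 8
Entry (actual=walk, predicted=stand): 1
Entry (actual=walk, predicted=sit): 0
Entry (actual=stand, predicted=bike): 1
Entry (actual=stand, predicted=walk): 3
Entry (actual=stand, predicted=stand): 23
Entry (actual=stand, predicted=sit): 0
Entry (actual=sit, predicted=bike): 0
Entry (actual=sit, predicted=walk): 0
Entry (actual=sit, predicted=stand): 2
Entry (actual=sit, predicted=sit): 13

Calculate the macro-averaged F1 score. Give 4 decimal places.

0.8053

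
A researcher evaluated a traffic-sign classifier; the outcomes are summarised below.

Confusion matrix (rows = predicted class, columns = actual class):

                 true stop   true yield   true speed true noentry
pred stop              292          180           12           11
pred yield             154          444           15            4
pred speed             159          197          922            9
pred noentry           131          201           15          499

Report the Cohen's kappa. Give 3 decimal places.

0.550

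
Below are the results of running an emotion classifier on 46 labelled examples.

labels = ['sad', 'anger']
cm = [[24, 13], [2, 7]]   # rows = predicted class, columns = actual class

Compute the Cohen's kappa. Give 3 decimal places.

0.292

Observed agreement pₒ = trace/N = 31/46 = 0.6739
Expected agreement pₑ = Σ (rowᵢ·colᵢ)/N² = (26·37 + 20·9)/46² = 0.5397
κ = (pₒ − pₑ)/(1 − pₑ) = (0.6739 − 0.5397)/(1 − 0.5397) = 0.292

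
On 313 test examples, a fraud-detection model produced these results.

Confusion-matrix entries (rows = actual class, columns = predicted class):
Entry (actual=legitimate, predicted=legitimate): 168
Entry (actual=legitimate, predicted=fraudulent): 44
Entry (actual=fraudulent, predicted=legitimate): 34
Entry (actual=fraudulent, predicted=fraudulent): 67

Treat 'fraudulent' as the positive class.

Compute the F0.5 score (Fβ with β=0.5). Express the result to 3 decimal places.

Fβ = (1+β²)·TP / ((1+β²)·TP + β²·FN + FP), with β²=1/4
= 1.25·67 / (1.25·67 + 0.25·34 + 44) = 0.615

0.615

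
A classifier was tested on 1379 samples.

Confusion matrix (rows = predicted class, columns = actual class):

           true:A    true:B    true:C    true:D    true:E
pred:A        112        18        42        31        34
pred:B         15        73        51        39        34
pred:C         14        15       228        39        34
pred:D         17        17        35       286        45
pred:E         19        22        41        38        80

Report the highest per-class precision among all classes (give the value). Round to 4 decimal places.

Per-class precision (TP/(TP+FP)):
  A: TP=112, FP=18+42+31+34=125 → 112/237 = 0.47257
  B: TP=73, FP=15+51+39+34=139 → 73/212 = 0.34434
  C: TP=228, FP=14+15+39+34=102 → 228/330 = 0.69091
  D: TP=286, FP=17+17+35+45=114 → 286/400 = 0.71500
  E: TP=80, FP=19+22+41+38=120 → 80/200 = 0.40000
Highest is class 'D' with precision = 0.7150.

0.7150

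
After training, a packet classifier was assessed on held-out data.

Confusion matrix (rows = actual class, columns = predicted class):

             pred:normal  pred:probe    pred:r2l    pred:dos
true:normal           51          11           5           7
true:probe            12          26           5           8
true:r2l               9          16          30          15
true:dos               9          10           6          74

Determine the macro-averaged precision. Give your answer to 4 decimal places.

0.6015

Per-class precision (TP/(TP+FP)):
  normal: TP=51, FP=12+9+9=30 → 51/81 = 0.62963
  probe: TP=26, FP=11+16+10=37 → 26/63 = 0.41270
  r2l: TP=30, FP=5+5+6=16 → 30/46 = 0.65217
  dos: TP=74, FP=7+8+15=30 → 74/104 = 0.71154
Macro-precision = mean = (0.62963 + 0.41270 + 0.65217 + 0.71154) / 4 = 0.6015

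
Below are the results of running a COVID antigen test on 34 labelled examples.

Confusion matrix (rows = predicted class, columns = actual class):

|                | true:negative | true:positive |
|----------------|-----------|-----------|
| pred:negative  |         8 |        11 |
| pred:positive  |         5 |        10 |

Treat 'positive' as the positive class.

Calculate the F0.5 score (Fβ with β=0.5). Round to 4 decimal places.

Fβ = (1+β²)·TP / ((1+β²)·TP + β²·FN + FP), with β²=1/4
= 1.25·10 / (1.25·10 + 0.25·11 + 5) = 0.6173

0.6173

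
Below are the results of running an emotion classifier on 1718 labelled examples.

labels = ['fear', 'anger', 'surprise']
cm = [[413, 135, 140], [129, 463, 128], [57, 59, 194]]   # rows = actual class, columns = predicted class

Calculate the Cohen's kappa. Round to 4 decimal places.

0.4211

Observed agreement pₒ = trace/N = 1070/1718 = 0.62282
Expected agreement pₑ = Σ (rowᵢ·colᵢ)/N² = (688·599 + 720·657 + 310·462)/1718² = 0.34842
κ = (pₒ − pₑ)/(1 − pₑ) = (0.62282 − 0.34842)/(1 − 0.34842) = 0.4211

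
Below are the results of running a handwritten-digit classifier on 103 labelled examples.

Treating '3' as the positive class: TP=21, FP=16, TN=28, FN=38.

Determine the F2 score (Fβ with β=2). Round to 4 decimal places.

Fβ = (1+β²)·TP / ((1+β²)·TP + β²·FN + FP), with β²=4
= 5·21 / (5·21 + 4·38 + 16) = 0.3846

0.3846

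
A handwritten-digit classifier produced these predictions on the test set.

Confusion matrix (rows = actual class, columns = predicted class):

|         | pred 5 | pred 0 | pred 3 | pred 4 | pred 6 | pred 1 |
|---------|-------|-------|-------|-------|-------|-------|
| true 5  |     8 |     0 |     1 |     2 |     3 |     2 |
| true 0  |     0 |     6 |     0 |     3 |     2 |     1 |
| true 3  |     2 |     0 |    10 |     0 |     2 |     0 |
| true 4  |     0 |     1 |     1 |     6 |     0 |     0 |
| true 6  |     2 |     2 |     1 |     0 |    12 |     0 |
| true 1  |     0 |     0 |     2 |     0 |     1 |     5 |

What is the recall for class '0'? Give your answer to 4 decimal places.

0.5000

Treat '0' as positive and all other classes as negative.
recall = TP/(TP+FN).
0: TP=6, FN=0+0+3+2+1=6 → 6/12 = 0.50000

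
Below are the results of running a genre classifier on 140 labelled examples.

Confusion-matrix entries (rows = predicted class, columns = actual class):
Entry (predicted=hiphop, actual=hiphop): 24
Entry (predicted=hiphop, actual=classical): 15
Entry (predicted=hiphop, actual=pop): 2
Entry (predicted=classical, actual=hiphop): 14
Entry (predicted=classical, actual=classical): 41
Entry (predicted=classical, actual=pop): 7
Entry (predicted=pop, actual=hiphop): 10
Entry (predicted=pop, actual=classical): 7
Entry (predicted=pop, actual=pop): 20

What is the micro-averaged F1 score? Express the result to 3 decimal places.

0.607

Micro-averaging pools counts across classes: ΣTP=85, ΣFP=55, ΣFN=55.
Micro-F1 score = 2·TP/(2·TP+FP+FN) on pooled counts = 0.607 (equals overall accuracy in single-label multiclass).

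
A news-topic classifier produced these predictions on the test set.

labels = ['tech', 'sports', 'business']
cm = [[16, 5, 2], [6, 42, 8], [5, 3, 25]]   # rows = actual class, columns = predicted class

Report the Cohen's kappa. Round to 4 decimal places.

Observed agreement pₒ = trace/N = 83/112 = 0.74107
Expected agreement pₑ = Σ (rowᵢ·colᵢ)/N² = (23·27 + 56·50 + 33·35)/112² = 0.36480
κ = (pₒ − pₑ)/(1 − pₑ) = (0.74107 − 0.36480)/(1 − 0.36480) = 0.5924

0.5924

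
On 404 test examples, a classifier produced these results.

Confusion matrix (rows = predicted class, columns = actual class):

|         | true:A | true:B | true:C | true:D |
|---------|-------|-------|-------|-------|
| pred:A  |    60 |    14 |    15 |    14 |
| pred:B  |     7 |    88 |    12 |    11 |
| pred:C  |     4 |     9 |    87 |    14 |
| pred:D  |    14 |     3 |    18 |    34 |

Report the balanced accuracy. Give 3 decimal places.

0.651

Balanced accuracy = mean of per-class recall.
  A: recall = 60/85 = 0.7059
  B: recall = 88/114 = 0.7719
  C: recall = 87/132 = 0.6591
  D: recall = 34/73 = 0.4658
Mean = (0.7059 + 0.7719 + 0.6591 + 0.4658) / 4 = 0.651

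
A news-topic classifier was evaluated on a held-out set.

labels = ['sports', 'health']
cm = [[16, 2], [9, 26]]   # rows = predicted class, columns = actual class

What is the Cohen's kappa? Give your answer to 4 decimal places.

0.5772

Observed agreement pₒ = trace/N = 42/53 = 0.79245
Expected agreement pₑ = Σ (rowᵢ·colᵢ)/N² = (25·18 + 28·35)/53² = 0.50908
κ = (pₒ − pₑ)/(1 − pₑ) = (0.79245 − 0.50908)/(1 − 0.50908) = 0.5772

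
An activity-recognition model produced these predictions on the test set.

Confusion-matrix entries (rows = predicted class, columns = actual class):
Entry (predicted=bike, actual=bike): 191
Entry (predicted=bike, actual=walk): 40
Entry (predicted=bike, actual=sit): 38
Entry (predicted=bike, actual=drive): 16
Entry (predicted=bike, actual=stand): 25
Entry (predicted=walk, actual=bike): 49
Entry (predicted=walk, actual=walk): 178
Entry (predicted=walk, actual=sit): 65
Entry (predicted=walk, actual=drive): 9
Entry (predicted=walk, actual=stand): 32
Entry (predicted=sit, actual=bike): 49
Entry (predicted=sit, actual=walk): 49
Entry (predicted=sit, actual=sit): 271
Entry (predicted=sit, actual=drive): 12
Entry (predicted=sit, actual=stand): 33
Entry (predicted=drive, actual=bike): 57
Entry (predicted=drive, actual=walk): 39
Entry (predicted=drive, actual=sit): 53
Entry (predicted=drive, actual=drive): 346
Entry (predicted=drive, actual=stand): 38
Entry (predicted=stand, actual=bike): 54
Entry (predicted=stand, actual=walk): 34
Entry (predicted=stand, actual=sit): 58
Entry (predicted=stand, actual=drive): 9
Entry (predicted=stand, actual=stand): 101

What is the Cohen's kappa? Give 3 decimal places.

0.481

Observed agreement pₒ = trace/N = 1087/1846 = 0.5888
Expected agreement pₑ = Σ (rowᵢ·colᵢ)/N² = (400·310 + 340·333 + 485·414 + 392·533 + 229·256)/1846² = 0.2071
κ = (pₒ − pₑ)/(1 − pₑ) = (0.5888 − 0.2071)/(1 − 0.2071) = 0.481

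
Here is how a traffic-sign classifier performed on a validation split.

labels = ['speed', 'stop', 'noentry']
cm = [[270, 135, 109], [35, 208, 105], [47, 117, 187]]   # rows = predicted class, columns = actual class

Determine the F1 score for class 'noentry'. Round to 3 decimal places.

0.497

F1 score = 2·TP/(2·TP+FP+FN).
noentry: TP=187, FP=47+117=164, FN=109+105=214 → 374/752 = 0.4973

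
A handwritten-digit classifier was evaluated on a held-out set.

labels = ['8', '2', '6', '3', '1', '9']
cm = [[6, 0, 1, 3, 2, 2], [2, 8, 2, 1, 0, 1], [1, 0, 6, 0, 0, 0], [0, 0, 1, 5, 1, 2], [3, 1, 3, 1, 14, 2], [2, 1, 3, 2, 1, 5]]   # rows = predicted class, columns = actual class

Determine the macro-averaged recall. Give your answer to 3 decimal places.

Per-class recall (TP/(TP+FN)):
  8: TP=6, FN=2+1+0+3+2=8 → 6/14 = 0.4286
  2: TP=8, FN=0+0+0+1+1=2 → 8/10 = 0.8000
  6: TP=6, FN=1+2+1+3+3=10 → 6/16 = 0.3750
  3: TP=5, FN=3+1+0+1+2=7 → 5/12 = 0.4167
  1: TP=14, FN=2+0+0+1+1=4 → 14/18 = 0.7778
  9: TP=5, FN=2+1+0+2+2=7 → 5/12 = 0.4167
Macro-recall = mean = (0.4286 + 0.8000 + 0.3750 + 0.4167 + 0.7778 + 0.4167) / 6 = 0.536

0.536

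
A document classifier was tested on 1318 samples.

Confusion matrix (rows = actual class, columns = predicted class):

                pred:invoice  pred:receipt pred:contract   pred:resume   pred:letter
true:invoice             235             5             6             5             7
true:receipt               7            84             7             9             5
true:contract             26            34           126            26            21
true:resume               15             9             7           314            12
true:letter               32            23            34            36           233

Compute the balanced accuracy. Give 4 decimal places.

0.7464

Balanced accuracy = mean of per-class recall.
  invoice: recall = 235/258 = 0.91085
  receipt: recall = 84/112 = 0.75000
  contract: recall = 126/233 = 0.54077
  resume: recall = 314/357 = 0.87955
  letter: recall = 233/358 = 0.65084
Mean = (0.91085 + 0.75000 + 0.54077 + 0.87955 + 0.65084) / 5 = 0.7464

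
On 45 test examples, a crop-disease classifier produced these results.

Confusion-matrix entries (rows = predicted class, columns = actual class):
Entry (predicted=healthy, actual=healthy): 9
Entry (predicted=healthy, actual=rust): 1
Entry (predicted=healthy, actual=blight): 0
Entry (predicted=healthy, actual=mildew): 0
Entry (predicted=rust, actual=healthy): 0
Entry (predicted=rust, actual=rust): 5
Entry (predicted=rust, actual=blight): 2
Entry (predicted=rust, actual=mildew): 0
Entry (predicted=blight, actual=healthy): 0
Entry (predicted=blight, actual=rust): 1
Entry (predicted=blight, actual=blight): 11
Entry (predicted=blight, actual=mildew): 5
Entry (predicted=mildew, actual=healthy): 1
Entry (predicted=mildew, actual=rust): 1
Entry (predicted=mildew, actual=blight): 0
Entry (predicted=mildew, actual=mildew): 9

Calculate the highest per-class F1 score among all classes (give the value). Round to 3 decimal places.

Per-class F1 score (2·TP/(2·TP+FP+FN)):
  healthy: TP=9, FP=1+0+0=1, FN=0+0+1=1 → 18/20 = 0.9000
  rust: TP=5, FP=0+2+0=2, FN=1+1+1=3 → 10/15 = 0.6667
  blight: TP=11, FP=0+1+5=6, FN=0+2+0=2 → 22/30 = 0.7333
  mildew: TP=9, FP=1+1+0=2, FN=0+0+5=5 → 18/25 = 0.7200
Highest is class 'healthy' with F1 score = 0.900.

0.900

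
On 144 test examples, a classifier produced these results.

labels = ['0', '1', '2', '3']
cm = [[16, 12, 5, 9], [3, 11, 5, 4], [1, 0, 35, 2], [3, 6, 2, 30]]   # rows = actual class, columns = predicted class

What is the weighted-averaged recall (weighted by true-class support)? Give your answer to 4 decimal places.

0.6389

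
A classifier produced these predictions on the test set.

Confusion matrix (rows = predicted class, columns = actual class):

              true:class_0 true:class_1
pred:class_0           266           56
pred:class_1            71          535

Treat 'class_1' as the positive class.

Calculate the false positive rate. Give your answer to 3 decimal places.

FPR = FP/(FP+TN) = 71/(71+266) = 0.211

0.211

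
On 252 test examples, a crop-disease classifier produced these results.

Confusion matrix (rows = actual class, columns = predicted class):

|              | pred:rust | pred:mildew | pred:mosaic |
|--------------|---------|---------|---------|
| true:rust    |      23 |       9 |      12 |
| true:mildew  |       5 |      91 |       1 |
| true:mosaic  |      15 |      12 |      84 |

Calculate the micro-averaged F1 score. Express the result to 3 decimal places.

Micro-averaging pools counts across classes: ΣTP=198, ΣFP=54, ΣFN=54.
Micro-F1 score = 2·TP/(2·TP+FP+FN) on pooled counts = 0.786 (equals overall accuracy in single-label multiclass).

0.786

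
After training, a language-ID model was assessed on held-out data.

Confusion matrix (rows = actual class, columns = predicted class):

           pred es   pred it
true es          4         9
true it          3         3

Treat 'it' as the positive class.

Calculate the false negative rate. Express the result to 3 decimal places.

0.500

FNR = FN/(FN+TP) = 3/(3+3) = 0.500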